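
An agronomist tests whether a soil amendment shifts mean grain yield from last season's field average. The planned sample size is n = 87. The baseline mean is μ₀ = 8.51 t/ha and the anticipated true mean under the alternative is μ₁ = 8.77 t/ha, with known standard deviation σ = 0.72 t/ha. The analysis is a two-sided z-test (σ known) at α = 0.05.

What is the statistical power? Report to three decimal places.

Power ≈ 0.920

Standardized effect: d = |μ₁ − μ₀| / σ = |8.77 − 8.51| / 0.72 = 0.3611
Noncentrality parameter: δ = d·√n = 0.3611 × √87 = 3.3682
Critical value for a two-sided test at α = 0.05: z_{α/2} = 1.960.
Power = Φ(δ − 1.960) + Φ(−δ − 1.960) = Φ(1.408) + Φ(-5.328) = 0.9205 + 0.0000 = 0.9205.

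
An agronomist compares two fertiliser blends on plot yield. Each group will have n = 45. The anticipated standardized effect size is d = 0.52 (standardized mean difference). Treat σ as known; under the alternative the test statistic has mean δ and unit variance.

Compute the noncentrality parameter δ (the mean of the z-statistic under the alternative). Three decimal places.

The noncentrality parameter scales effect size by the design's sample-size factor: δ = d·√(n/2) = 0.52 × √(45/2) = 2.4666

δ ≈ 2.467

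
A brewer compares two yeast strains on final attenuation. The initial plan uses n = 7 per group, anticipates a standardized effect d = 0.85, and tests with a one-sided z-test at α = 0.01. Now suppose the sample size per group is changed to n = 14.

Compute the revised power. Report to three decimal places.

Power ≈ 0.469

With n = 14 per group: δ = d·√(n/2) = 0.85 × √(14/2) = 2.2489. Critical value z_{0.01} = 2.326.
Revised power = P(Z > 2.326 − δ) = Φ(-0.077) = 0.4691.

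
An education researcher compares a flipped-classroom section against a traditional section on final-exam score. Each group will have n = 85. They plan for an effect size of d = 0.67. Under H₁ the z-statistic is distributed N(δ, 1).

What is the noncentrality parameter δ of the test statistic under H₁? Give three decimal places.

δ = d·√(n/2) = 0.67 × √(85/2) = 4.3679

δ ≈ 4.368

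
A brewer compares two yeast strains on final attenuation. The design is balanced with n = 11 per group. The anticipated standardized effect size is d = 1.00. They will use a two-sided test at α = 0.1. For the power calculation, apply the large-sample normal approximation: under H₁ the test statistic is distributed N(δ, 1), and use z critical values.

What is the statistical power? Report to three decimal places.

Noncentrality parameter: δ = d·√(n/2) = 1.00 × √(11/2) = 2.3452
Critical value for a two-sided test at α = 0.1: z_{α/2} = 1.645.
Power = Φ(δ − 1.645) + Φ(−δ − 1.645) = Φ(0.700) + Φ(-3.990) = 0.7581 + 0.0000 = 0.7582.

Power ≈ 0.758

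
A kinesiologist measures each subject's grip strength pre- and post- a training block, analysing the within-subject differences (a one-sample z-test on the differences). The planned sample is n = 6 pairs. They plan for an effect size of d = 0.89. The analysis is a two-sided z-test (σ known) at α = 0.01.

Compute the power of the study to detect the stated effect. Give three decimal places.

Noncentrality parameter: δ = d·√n = 0.89 × √6 = 2.1800
Two-sided α = 0.01 → critical value z_{0.005} = 2.576.
Power = Φ(δ − 2.576) + Φ(−δ − 2.576) = Φ(-0.396) + Φ(-4.756) = 0.3461 + 0.0000 = 0.3461.

Power ≈ 0.346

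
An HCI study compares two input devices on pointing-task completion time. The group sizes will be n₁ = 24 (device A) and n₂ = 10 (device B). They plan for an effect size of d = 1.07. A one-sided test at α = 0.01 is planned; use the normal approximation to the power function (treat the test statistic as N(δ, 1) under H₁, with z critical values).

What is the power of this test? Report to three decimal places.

Power ≈ 0.697

Noncentrality parameter: δ = d / √(1/n₁ + 1/n₂) = 1.07 / √(1/24 + 1/10) = 2.8428
One-sided α = 0.01 → critical value z_{0.01} = 2.326.
Power = P(Z > 2.326 − δ) = Φ(0.516) = 0.6972.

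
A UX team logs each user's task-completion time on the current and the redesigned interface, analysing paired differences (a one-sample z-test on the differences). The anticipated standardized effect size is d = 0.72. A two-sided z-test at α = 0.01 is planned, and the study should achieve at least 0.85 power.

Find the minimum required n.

n = 26

Set Φ(δ − 2.576) = 0.85; then δ − 2.576 = Φ⁻¹(0.85) = 1.036, giving δ = 3.612.
(Ignoring the negligible lower-tail rejection probability gives the usual closed-form inversion.)
δ = d·√n ⇒ n = (δ/d)² = (3.612 / 0.72)² = 25.17.
Rounding up, n = 26.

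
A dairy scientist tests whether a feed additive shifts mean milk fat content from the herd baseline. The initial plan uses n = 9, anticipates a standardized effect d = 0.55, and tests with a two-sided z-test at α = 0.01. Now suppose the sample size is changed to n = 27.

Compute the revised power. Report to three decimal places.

With n = 27: δ = d·√n = 0.55 × √27 = 2.8579. Critical value z_{0.005} = 2.576.
Revised power = Φ(δ − 2.576) + Φ(−δ − 2.576) = Φ(0.282) + Φ(-5.434) = 0.6110 + 0.0000 = 0.6110.

Power ≈ 0.611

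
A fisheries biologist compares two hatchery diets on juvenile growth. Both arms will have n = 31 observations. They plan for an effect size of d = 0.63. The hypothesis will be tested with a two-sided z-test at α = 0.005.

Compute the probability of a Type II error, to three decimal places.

Noncentrality parameter: λ = d·√(n/2) = 0.63 × √(31/2) = 2.4803
Critical value for a two-sided test at α = 0.005: z_{α/2} = 2.807.
Power = Φ(λ − 2.807) + Φ(−λ − 2.807) = Φ(-0.327) + Φ(-5.287) = 0.3719 + 0.0000 = 0.3719.
Type II error: β = 1 − power = 1 − 0.3719 = 0.6281.

β ≈ 0.628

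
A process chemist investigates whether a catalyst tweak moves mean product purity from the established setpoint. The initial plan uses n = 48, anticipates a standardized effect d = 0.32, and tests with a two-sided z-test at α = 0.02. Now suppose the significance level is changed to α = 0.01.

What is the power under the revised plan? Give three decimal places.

δ = d·√n = 0.32 × √48 = 2.2170 (unchanged). New critical value: z_{0.005} = 2.576.
Revised power = Φ(δ − 2.576) + Φ(−δ − 2.576) = Φ(-0.359) + Φ(-4.793) = 0.3599 + 0.0000 = 0.3599.

Power ≈ 0.360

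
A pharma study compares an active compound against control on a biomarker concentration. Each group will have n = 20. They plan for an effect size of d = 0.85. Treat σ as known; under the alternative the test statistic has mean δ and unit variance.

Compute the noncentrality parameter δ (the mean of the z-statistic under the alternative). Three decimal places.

δ ≈ 2.688

The noncentrality parameter scales effect size by the design's sample-size factor: δ = d·√(n/2) = 0.85 × √(20/2) = 2.6879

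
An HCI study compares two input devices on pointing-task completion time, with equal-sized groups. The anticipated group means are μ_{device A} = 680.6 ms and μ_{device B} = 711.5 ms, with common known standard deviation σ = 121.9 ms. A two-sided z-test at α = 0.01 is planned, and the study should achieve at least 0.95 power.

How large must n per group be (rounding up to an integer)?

Standardized effect: d = |μ_{device A} − μ_{device B}| / σ = |680.6 − 711.5| / 121.9 = 0.2535
For power 0.95 need Φ(δ − z_{0.005}) = 0.95, so δ = z_{0.005} + z_{0.05} = 2.576 + 1.645 = 4.221.
(The Φ(−δ − z_{α/2}) term is vanishingly small for δ > 0 and is dropped in the standard sample-size formula.)
δ = d·√(n/2) ⇒ n = 2(δ/d)² = 2 × (4.221 / 0.2535)² = 554.48.
Rounding up, n = 555 per group.

n = 555 per group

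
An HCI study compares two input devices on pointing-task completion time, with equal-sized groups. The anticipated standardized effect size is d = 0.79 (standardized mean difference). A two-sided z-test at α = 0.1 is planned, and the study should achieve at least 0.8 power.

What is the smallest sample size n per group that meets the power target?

Set Φ(δ − 1.645) = 0.8; then δ − 1.645 = Φ⁻¹(0.8) = 0.842, giving δ = 2.486.
(For δ > 0 the lower-tail rejection region contributes negligibly to power, so the one-term inversion is standard.)
δ = d·√(n/2) ⇒ n = 2(δ/d)² = 2 × (2.486 / 0.79)² = 19.81.
Rounding up, n = 20 per group.

n = 20 per group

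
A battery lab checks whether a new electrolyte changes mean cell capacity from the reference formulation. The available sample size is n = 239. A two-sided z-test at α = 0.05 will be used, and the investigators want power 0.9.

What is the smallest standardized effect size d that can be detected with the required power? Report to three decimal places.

d ≈ 0.210

Required noncentrality: δ = z_{0.025} + z_{0.10} = 1.960 + 1.282 = 3.242.
(The second rejection-region term Φ(−δ − z_{α/2}) is negligible and dropped.)
δ = d·√n ⇒ d = δ/√n = 3.242/√239 = 0.2097.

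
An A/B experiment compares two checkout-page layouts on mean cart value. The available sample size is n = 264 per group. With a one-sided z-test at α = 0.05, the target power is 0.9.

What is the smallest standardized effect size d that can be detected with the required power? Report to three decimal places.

Need Φ(δ − 1.645) = 0.9, so δ = 1.645 + 1.282 = 2.926.
δ = d·√(n/2) ⇒ d = δ/√(n/2) = 2.926/√(264/2) = 0.2547.

d ≈ 0.255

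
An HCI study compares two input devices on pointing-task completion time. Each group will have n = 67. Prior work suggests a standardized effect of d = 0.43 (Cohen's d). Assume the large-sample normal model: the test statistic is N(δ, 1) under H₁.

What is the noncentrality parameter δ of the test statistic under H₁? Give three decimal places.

δ ≈ 2.489

δ = d·√(n/2) = 0.43 × √(67/2) = 2.4888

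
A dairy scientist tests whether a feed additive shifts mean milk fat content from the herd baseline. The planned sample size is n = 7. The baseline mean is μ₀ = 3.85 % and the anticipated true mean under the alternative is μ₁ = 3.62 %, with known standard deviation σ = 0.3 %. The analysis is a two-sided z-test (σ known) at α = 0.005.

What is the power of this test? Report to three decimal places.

Standardized effect: d = |μ₁ − μ₀| / σ = |3.62 − 3.85| / 0.3 = 0.7667
Noncentrality parameter: δ = d·√n = 0.7667 × √7 = 2.0284
Two-sided α = 0.005 → critical value z_{0.0025} = 2.807.
Power = Φ(δ − 2.807) + Φ(−δ − 2.807) = Φ(-0.779) + Φ(-4.835) = 0.2181 + 0.0000 = 0.2181.

Power ≈ 0.218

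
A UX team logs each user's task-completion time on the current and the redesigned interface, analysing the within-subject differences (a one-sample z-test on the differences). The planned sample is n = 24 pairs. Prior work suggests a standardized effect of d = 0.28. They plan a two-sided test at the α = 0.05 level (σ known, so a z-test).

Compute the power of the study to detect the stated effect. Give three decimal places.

Power ≈ 0.279

Noncentrality parameter: δ = d·√n = 0.28 × √24 = 1.3717
Critical value for a two-sided test at α = 0.05: z_{α/2} = 1.960.
Power = Φ(δ − 1.960) + Φ(−δ − 1.960) = Φ(-0.588) + Φ(-3.332) = 0.2782 + 0.0004 = 0.2786.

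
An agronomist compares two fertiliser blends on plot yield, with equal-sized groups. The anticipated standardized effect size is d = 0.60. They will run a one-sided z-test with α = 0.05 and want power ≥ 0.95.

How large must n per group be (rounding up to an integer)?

n = 61 per group

Set Φ(δ − 1.645) = 0.95; then δ − 1.645 = Φ⁻¹(0.95) = 1.645, giving δ = 3.290.
δ = d·√(n/2) ⇒ n = 2(δ/d)² = 2 × (3.290 / 0.60)² = 60.12.
Rounding up, n = 61 per group.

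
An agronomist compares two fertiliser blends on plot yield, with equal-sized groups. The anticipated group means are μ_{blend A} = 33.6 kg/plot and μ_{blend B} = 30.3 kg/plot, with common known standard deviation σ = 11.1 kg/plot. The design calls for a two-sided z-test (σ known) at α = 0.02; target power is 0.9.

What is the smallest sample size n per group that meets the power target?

Standardized effect: d = |μ_{blend A} − μ_{blend B}| / σ = |33.6 − 30.3| / 11.1 = 0.2973
Set Φ(δ − 2.326) = 0.9; then δ − 2.326 = Φ⁻¹(0.9) = 1.282, giving δ = 3.608.
(The Φ(−δ − z_{α/2}) term is vanishingly small for δ > 0 and is dropped in the standard sample-size formula.)
δ = d·√(n/2) ⇒ n = 2(δ/d)² = 2 × (3.608 / 0.2973)² = 294.55.
Rounding up, n = 295 per group.

n = 295 per group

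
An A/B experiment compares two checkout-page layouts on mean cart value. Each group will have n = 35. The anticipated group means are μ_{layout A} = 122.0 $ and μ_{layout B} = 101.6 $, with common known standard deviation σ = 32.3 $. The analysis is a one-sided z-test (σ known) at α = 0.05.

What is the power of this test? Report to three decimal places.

Power ≈ 0.841

Standardized effect: d = |μ_{layout A} − μ_{layout B}| / σ = |122.0 − 101.6| / 32.3 = 0.6316
Noncentrality parameter: δ = d·√(n/2) = 0.6316 × √(35/2) = 2.6421
One-sided α = 0.05 → critical value z_{0.05} = 1.645.
Power = Φ(δ − 1.645) = Φ(0.997) = 0.8407.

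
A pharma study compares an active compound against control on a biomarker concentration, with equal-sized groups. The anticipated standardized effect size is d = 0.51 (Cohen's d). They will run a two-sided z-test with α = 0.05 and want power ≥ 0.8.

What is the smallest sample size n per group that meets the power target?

n = 61 per group

Set Φ(δ − 1.960) = 0.8; then δ − 1.960 = Φ⁻¹(0.8) = 0.842, giving δ = 2.802.
(Ignoring the negligible lower-tail rejection probability gives the usual closed-form inversion.)
δ = d·√(n/2) ⇒ n = 2(δ/d)² = 2 × (2.802 / 0.51)² = 60.35.
Rounding up, n = 61 per group.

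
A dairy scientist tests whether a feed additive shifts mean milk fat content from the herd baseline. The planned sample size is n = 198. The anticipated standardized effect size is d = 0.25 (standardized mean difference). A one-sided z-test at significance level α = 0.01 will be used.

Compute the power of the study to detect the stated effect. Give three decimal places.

Power ≈ 0.883

Noncentrality parameter: δ = d·√n = 0.25 × √198 = 3.5178
Critical value for a one-sided test at α = 0.01: z_α = 2.326.
Power = P(Z > 2.326 − δ) = Φ(1.191) = 0.8833.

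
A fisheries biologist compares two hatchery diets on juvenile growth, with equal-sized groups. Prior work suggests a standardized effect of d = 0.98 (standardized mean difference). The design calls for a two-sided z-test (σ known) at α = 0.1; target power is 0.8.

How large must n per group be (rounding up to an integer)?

For power 0.8 need Φ(δ − z_{0.05}) = 0.8, so δ = z_{0.05} + z_{0.20} = 1.645 + 0.842 = 2.486.
(For δ > 0 the lower-tail rejection region contributes negligibly to power, so the one-term inversion is standard.)
δ = d·√(n/2) ⇒ n = 2(δ/d)² = 2 × (2.486 / 0.98)² = 12.87.
Rounding up, n = 13 per group.

n = 13 per group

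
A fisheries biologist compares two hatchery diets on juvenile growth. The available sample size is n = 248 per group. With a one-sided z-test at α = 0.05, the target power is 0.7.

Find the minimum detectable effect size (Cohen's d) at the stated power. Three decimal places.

Required noncentrality: δ = z_{0.05} + z_{0.30} = 1.645 + 0.524 = 2.169.
δ = d·√(n/2) ⇒ d = δ/√(n/2) = 2.169/√(248/2) = 0.1948.

d ≈ 0.195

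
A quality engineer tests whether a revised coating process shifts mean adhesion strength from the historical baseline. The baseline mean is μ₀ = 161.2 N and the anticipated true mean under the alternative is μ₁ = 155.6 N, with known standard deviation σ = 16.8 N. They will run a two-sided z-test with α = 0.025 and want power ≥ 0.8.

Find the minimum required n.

n = 86

Standardized effect: d = |μ₁ − μ₀| / σ = |155.6 − 161.2| / 16.8 = 0.3333
For power 0.8 need Φ(δ − z_{0.0125}) = 0.8, so δ = z_{0.0125} + z_{0.20} = 2.241 + 0.842 = 3.083.
(Ignoring the negligible lower-tail rejection probability gives the usual closed-form inversion.)
δ = d·√n ⇒ n = (δ/d)² = (3.083 / 0.3333)² = 85.55.
Rounding up, n = 86.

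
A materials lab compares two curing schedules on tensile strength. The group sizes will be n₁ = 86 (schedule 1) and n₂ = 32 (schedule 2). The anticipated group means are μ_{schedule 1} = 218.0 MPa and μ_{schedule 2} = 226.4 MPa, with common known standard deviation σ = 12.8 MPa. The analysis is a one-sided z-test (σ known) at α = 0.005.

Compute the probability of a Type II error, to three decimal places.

β ≈ 0.276

Standardized effect: d = |μ_{schedule 1} − μ_{schedule 2}| / σ = |218.0 − 226.4| / 12.8 = 0.6562
Noncentrality parameter: δ = d / √(1/n₁ + 1/n₂) = 0.6562 / √(1/86 + 1/32) = 3.1692
Critical value for a one-sided test at α = 0.005: z_α = 2.576.
Power = P(Z > 2.576 − δ) = Φ(0.593) = 0.7235.
Type II error: β = 1 − power = 1 − 0.7235 = 0.2765.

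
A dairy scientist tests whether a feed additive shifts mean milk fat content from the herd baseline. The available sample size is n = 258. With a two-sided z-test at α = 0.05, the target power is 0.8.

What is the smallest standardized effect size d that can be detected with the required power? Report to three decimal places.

d ≈ 0.174

Required noncentrality: δ = z_{0.025} + z_{0.20} = 1.960 + 0.842 = 2.802.
(Lower-tail contribution to power is negligible for δ > 0.)
δ = d·√n ⇒ d = δ/√n = 2.802/√258 = 0.1744.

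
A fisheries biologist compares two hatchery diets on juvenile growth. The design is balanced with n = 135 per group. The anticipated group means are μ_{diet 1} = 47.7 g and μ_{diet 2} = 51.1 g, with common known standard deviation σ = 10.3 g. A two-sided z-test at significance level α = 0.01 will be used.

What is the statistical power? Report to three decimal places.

Standardized effect: d = |μ_{diet 1} − μ_{diet 2}| / σ = |47.7 − 51.1| / 10.3 = 0.3301
Noncentrality parameter: δ = d·√(n/2) = 0.3301 × √(135/2) = 2.7120
Critical value for a two-sided test at α = 0.01: z_{α/2} = 2.576.
Power = Φ(δ − 2.576) + Φ(−δ − 2.576) = Φ(0.136) + Φ(-5.288) = 0.5542 + 0.0000 = 0.5542.

Power ≈ 0.554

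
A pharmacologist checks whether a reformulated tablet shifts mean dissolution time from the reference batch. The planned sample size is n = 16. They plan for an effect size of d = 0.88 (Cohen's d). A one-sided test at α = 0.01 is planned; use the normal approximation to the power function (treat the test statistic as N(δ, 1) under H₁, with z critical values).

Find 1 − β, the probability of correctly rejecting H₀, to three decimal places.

Power ≈ 0.884

Noncentrality parameter: δ = d·√n = 0.88 × √16 = 3.5200
Critical value for a one-sided test at α = 0.01: z_α = 2.326.
Power = Φ(δ − 2.326) = Φ(1.194) = 0.8837.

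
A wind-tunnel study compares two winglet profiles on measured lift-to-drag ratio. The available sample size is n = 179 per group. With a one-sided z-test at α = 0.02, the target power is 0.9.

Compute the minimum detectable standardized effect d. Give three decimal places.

d ≈ 0.353

Need Φ(δ − 2.054) = 0.9, so δ = 2.054 + 1.282 = 3.335.
δ = d·√(n/2) ⇒ d = δ/√(n/2) = 3.335/√(179/2) = 0.3526.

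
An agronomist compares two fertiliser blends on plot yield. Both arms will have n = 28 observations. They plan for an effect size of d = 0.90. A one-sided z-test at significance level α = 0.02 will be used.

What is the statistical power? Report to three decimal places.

Power ≈ 0.906

Noncentrality parameter: δ = d·√(n/2) = 0.90 × √(28/2) = 3.3675
One-sided α = 0.02 → critical value z_{0.02} = 2.054.
Power = P(Z > 2.054 − δ) = Φ(1.314) = 0.9055.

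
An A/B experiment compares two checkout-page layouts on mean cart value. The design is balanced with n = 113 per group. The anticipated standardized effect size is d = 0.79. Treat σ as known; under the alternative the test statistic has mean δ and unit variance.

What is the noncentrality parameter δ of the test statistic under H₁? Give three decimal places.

δ ≈ 5.938

The noncentrality parameter scales effect size by the design's sample-size factor: δ = d·√(n/2) = 0.79 × √(113/2) = 5.9382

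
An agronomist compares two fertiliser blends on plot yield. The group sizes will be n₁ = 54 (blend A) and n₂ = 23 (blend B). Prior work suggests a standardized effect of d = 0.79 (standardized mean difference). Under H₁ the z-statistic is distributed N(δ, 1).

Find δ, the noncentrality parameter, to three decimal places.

δ ≈ 3.173

The noncentrality parameter scales effect size by the design's sample-size factor: δ = d / √(1/n₁ + 1/n₂) = 0.79 / √(1/54 + 1/23) = 3.1728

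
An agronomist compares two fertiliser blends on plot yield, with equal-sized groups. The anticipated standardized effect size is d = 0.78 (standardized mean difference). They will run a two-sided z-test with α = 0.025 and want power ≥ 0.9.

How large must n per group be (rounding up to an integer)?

Set Φ(δ − 2.241) = 0.9; then δ − 2.241 = Φ⁻¹(0.9) = 1.282, giving δ = 3.523.
(Ignoring the negligible lower-tail rejection probability gives the usual closed-form inversion.)
δ = d·√(n/2) ⇒ n = 2(δ/d)² = 2 × (3.523 / 0.78)² = 40.80.
Round up to the next whole unit.

n = 41 per group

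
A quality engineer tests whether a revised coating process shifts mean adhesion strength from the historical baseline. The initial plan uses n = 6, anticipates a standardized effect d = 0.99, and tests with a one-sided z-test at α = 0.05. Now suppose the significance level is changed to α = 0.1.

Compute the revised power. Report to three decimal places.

δ = d·√n = 0.99 × √6 = 2.4250 (unchanged). New critical value: z_{0.1} = 1.282.
Revised power = Φ(δ − 1.282) = Φ(1.143) = 0.8736.

Power ≈ 0.874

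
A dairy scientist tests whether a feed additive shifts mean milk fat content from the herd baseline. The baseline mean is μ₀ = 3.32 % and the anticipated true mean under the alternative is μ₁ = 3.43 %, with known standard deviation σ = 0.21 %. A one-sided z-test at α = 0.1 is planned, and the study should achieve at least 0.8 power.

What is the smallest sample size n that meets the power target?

Standardized effect: d = |μ₁ − μ₀| / σ = |3.43 − 3.32| / 0.21 = 0.5238
Set Φ(δ − 1.282) = 0.8; then δ − 1.282 = Φ⁻¹(0.8) = 0.842, giving δ = 2.123.
δ = d·√n ⇒ n = (δ/d)² = (2.123 / 0.5238)² = 16.43.
Round up to the next whole unit.

n = 17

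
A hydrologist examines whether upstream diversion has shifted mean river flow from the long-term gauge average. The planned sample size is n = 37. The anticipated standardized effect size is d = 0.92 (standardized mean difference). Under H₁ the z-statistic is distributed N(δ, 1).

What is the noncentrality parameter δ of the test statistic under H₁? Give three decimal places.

δ = d·√n = 0.92 × √37 = 5.5961

δ ≈ 5.596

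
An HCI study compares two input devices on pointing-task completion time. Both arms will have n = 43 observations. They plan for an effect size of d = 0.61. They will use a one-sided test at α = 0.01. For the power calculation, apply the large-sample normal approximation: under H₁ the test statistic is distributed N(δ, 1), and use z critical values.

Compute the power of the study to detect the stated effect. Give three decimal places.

Power ≈ 0.692

Noncentrality parameter: δ = d·√(n/2) = 0.61 × √(43/2) = 2.8285
Critical value for a one-sided test at α = 0.01: z_α = 2.326.
Power = P(Z > 2.326 − δ) = Φ(0.502) = 0.6922.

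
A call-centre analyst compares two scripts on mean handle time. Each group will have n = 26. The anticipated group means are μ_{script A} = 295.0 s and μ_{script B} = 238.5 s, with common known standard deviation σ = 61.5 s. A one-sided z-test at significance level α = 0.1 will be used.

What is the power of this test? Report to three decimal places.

Standardized effect: d = |μ_{script A} − μ_{script B}| / σ = |295.0 − 238.5| / 61.5 = 0.9187
Noncentrality parameter: δ = d·√(n/2) = 0.9187 × √(26/2) = 3.3124
One-sided α = 0.1 → critical value z_{0.1} = 1.282.
Power = Φ(δ − 1.282) = Φ(2.031) = 0.9789.

Power ≈ 0.979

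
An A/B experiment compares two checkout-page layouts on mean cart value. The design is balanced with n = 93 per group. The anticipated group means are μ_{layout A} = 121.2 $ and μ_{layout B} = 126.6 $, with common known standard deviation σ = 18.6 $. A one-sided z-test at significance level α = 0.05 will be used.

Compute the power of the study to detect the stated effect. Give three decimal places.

Power ≈ 0.631

Standardized effect: d = |μ_{layout A} − μ_{layout B}| / σ = |121.2 − 126.6| / 18.6 = 0.2903
Noncentrality parameter: δ = d·√(n/2) = 0.2903 × √(93/2) = 1.9797
One-sided α = 0.05 → critical value z_{0.05} = 1.645.
Power = P(Z > 1.645 − δ) = Φ(0.335) = 0.6311.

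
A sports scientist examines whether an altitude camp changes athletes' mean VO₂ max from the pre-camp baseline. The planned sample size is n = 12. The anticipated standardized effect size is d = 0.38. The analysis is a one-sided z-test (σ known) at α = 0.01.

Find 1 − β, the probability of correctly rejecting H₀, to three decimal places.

Power ≈ 0.156

Noncentrality parameter: δ = d·√n = 0.38 × √12 = 1.3164
Critical value for a one-sided test at α = 0.01: z_α = 2.326.
Power = P(Z > 2.326 − δ) = Φ(-1.010) = 0.1563.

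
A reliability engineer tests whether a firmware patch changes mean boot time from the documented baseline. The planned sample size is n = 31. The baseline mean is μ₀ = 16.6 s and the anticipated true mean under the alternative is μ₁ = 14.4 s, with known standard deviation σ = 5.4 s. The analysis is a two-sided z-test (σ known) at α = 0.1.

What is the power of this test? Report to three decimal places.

Power ≈ 0.734

Standardized effect: d = |μ₁ − μ₀| / σ = |14.4 − 16.6| / 5.4 = 0.4074
Noncentrality parameter: λ = d·√n = 0.4074 × √31 = 2.2683
Two-sided α = 0.1 → critical value z_{0.05} = 1.645.
Power = Φ(λ − 1.645) + Φ(−λ − 1.645) = Φ(0.623) + Φ(-3.913) = 0.7335 + 0.0000 = 0.7336.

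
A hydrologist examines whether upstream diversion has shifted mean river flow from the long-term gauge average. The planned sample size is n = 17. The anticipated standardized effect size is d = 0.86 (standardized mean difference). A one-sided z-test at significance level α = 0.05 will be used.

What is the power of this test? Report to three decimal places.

Noncentrality parameter: δ = d·√n = 0.86 × √17 = 3.5459
One-sided α = 0.05 → critical value z_{0.05} = 1.645.
Power = P(Z > 1.645 − δ) = Φ(1.901) = 0.9714.

Power ≈ 0.971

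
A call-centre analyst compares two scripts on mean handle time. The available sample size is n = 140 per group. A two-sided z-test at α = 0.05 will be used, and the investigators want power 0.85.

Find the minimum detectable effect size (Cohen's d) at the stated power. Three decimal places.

Need Φ(δ − 1.960) = 0.85, so δ = 1.960 + 1.036 = 2.996.
(Lower-tail contribution to power is negligible for δ > 0.)
δ = d·√(n/2) ⇒ d = δ/√(n/2) = 2.996/√(140/2) = 0.3581.

d ≈ 0.358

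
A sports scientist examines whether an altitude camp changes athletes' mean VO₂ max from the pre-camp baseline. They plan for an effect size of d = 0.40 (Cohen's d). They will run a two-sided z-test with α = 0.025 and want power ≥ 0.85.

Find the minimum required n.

Set Φ(δ − 2.241) = 0.85; then δ − 2.241 = Φ⁻¹(0.85) = 1.036, giving δ = 3.278.
(For δ > 0 the lower-tail rejection region contributes negligibly to power, so the one-term inversion is standard.)
δ = d·√n ⇒ n = (δ/d)² = (3.278 / 0.40)² = 67.15.
Round up to the next whole unit.

n = 68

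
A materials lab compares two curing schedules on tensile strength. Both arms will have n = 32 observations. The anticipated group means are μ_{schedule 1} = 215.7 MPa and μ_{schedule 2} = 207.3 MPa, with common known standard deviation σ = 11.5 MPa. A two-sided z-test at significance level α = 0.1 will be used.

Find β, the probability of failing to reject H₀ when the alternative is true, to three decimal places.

Standardized effect: d = |μ_{schedule 1} − μ_{schedule 2}| / σ = |215.7 − 207.3| / 11.5 = 0.7304
Noncentrality parameter: δ = d·√(n/2) = 0.7304 × √(32/2) = 2.9217
Critical value for a two-sided test at α = 0.1: z_{α/2} = 1.645.
Power = Φ(δ − 1.645) + Φ(−δ − 1.645) = Φ(1.277) + Φ(-4.567) = 0.8992 + 0.0000 = 0.8992.
Type II error: β = 1 − power = 1 − 0.8992 = 0.1008.

β ≈ 0.101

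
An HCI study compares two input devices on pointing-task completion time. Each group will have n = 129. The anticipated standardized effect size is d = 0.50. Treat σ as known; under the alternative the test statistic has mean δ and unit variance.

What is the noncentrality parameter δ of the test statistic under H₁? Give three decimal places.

δ ≈ 4.016

δ = d·√(n/2) = 0.50 × √(129/2) = 4.0156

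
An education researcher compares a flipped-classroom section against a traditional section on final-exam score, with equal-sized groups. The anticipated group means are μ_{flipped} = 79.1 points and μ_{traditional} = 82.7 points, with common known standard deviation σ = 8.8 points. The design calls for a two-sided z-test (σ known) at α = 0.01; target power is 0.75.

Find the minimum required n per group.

n = 127 per group

Standardized effect: d = |μ_{flipped} − μ_{traditional}| / σ = |79.1 − 82.7| / 8.8 = 0.4091
For power 0.75 need Φ(δ − z_{0.005}) = 0.75, so δ = z_{0.005} + z_{0.25} = 2.576 + 0.674 = 3.250.
(Ignoring the negligible lower-tail rejection probability gives the usual closed-form inversion.)
δ = d·√(n/2) ⇒ n = 2(δ/d)² = 2 × (3.250 / 0.4091)² = 126.25.
Rounding up, n = 127 per group.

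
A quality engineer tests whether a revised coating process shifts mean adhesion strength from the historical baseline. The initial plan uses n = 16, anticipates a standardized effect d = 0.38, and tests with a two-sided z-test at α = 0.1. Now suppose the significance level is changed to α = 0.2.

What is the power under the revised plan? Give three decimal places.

Power ≈ 0.597

δ = d·√n = 0.38 × √16 = 1.5200 (unchanged). New critical value: z_{0.1} = 1.282.
Revised power = Φ(δ − 1.282) + Φ(−δ − 1.282) = Φ(0.238) + Φ(-2.802) = 0.5942 + 0.0025 = 0.5968.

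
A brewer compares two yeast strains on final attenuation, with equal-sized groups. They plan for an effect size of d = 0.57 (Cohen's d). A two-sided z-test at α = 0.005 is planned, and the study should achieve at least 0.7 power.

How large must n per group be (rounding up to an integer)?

Set Φ(δ − 2.807) = 0.7; then δ − 2.807 = Φ⁻¹(0.7) = 0.524, giving δ = 3.331.
(Ignoring the negligible lower-tail rejection probability gives the usual closed-form inversion.)
δ = d·√(n/2) ⇒ n = 2(δ/d)² = 2 × (3.331 / 0.57)² = 68.32.
Round up to the next whole unit.

n = 69 per group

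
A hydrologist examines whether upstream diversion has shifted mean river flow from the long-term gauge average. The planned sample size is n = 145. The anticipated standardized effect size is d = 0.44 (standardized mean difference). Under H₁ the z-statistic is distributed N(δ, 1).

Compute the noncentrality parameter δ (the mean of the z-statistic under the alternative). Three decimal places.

δ ≈ 5.298

δ = d·√n = 0.44 × √145 = 5.2983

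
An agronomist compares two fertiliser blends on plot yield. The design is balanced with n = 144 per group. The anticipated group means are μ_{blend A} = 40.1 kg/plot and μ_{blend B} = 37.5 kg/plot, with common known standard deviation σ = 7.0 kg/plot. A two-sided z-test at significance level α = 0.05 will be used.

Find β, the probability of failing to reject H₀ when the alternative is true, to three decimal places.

Standardized effect: d = |μ_{blend A} − μ_{blend B}| / σ = |40.1 − 37.5| / 7.0 = 0.3714
Noncentrality parameter: δ = d·√(n/2) = 0.3714 × √(144/2) = 3.1517
Critical value for a two-sided test at α = 0.05: z_{α/2} = 1.960.
Power = Φ(δ − 1.960) + Φ(−δ − 1.960) = Φ(1.192) + Φ(-5.112) = 0.8833 + 0.0000 = 0.8833.
Type II error: β = 1 − power = 1 − 0.8833 = 0.1167.

β ≈ 0.117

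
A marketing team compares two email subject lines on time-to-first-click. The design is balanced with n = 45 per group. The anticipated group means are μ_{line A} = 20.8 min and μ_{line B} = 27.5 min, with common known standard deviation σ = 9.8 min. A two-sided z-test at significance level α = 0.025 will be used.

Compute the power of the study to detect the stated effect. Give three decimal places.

Standardized effect: d = |μ_{line A} − μ_{line B}| / σ = |20.8 − 27.5| / 9.8 = 0.6837
Noncentrality parameter: δ = d·√(n/2) = 0.6837 × √(45/2) = 3.2429
Critical value for a two-sided test at α = 0.025: z_{α/2} = 2.241.
Power = Φ(δ − 2.241) + Φ(−δ − 2.241) = Φ(1.002) + Φ(-5.484) = 0.8417 + 0.0000 = 0.8417.

Power ≈ 0.842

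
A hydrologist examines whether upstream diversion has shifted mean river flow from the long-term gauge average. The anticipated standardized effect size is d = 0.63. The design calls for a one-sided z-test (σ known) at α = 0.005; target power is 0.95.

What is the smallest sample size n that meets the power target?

Set Φ(δ − 2.576) = 0.95; then δ − 2.576 = Φ⁻¹(0.95) = 1.645, giving δ = 4.221.
δ = d·√n ⇒ n = (δ/d)² = (4.221 / 0.63)² = 44.88.
Rounding up, n = 45.

n = 45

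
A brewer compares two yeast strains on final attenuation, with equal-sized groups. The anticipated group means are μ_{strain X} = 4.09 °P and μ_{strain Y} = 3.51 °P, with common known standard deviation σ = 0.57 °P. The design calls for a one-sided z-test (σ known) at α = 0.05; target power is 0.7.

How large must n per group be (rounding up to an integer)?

n = 10 per group

Standardized effect: d = |μ_{strain X} − μ_{strain Y}| / σ = |4.09 − 3.51| / 0.57 = 1.0175
Set Φ(δ − 1.645) = 0.7; then δ − 1.645 = Φ⁻¹(0.7) = 0.524, giving δ = 2.169.
δ = d·√(n/2) ⇒ n = 2(δ/d)² = 2 × (2.169 / 1.0175)² = 9.09.
Round up to the next whole unit.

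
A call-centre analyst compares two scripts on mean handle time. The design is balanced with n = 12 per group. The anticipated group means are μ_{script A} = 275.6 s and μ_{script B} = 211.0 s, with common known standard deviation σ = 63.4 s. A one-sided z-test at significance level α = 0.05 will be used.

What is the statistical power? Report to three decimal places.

Power ≈ 0.803

Standardized effect: d = |μ_{script A} − μ_{script B}| / σ = |275.6 − 211.0| / 63.4 = 1.0189
Noncentrality parameter: λ = d·√(n/2) = 1.0189 × √(12/2) = 2.4959
One-sided α = 0.05 → critical value z_{0.05} = 1.645.
Power = P(Z > 1.645 − λ) = Φ(0.851) = 0.8026.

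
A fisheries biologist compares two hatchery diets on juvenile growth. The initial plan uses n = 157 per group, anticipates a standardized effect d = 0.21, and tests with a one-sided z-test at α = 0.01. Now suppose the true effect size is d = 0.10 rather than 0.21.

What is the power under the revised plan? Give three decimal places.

With d = 0.10: δ = d·√(n/2) = 0.10 × √(157/2) = 0.8860. Critical value z_{0.01} = 2.326.
Revised power = Φ(δ − 2.326) = Φ(-1.440) = 0.0749.

Power ≈ 0.075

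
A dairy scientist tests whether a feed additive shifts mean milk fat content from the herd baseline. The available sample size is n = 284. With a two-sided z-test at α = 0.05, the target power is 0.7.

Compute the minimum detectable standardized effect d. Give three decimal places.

Need Φ(δ − 1.960) = 0.7, so δ = 1.960 + 0.524 = 2.484.
(The second rejection-region term Φ(−δ − z_{α/2}) is negligible and dropped.)
δ = d·√n ⇒ d = δ/√n = 2.484/√284 = 0.1474.

d ≈ 0.147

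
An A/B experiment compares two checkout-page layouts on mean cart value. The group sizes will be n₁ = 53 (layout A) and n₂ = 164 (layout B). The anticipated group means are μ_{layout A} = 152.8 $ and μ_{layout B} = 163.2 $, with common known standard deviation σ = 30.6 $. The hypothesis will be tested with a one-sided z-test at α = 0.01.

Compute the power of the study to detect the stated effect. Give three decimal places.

Standardized effect: d = |μ_{layout A} − μ_{layout B}| / σ = |152.8 − 163.2| / 30.6 = 0.3399
Noncentrality parameter: δ = d / √(1/n₁ + 1/n₂) = 0.3399 / √(1/53 + 1/164) = 2.1510
One-sided α = 0.01 → critical value z_{0.01} = 2.326.
Power = Φ(δ − 2.326) = Φ(-0.175) = 0.4304.

Power ≈ 0.430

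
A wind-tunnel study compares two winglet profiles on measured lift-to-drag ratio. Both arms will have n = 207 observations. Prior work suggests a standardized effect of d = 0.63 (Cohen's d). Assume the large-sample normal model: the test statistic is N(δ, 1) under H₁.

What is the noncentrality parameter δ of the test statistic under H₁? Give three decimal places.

The noncentrality parameter scales effect size by the design's sample-size factor: δ = d·√(n/2) = 0.63 × √(207/2) = 6.4093

δ ≈ 6.409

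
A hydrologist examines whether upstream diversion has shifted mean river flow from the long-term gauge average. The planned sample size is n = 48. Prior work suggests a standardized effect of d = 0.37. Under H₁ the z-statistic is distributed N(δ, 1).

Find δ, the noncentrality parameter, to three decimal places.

δ = d·√n = 0.37 × √48 = 2.5634

δ ≈ 2.563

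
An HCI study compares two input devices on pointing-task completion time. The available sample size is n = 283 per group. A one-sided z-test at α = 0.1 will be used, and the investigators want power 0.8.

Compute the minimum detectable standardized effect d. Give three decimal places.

d ≈ 0.178

Required noncentrality: δ = z_{0.1} + z_{0.20} = 1.282 + 0.842 = 2.123.
δ = d·√(n/2) ⇒ d = δ/√(n/2) = 2.123/√(283/2) = 0.1785.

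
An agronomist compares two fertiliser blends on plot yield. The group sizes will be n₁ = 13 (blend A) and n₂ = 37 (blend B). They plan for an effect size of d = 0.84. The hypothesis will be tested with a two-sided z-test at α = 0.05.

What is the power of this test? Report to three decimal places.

Power ≈ 0.741

Noncentrality parameter: δ = d / √(1/n₁ + 1/n₂) = 0.84 / √(1/13 + 1/37) = 2.6054
Two-sided α = 0.05 → critical value z_{0.025} = 1.960.
Power = Φ(δ − 1.960) + Φ(−δ − 1.960) = Φ(0.645) + Φ(-4.565) = 0.7407 + 0.0000 = 0.7407.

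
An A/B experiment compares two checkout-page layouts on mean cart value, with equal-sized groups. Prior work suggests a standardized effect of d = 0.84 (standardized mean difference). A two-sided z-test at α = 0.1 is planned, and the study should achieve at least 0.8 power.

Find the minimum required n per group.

For power 0.8 need Φ(δ − z_{0.05}) = 0.8, so δ = z_{0.05} + z_{0.20} = 1.645 + 0.842 = 2.486.
(Ignoring the negligible lower-tail rejection probability gives the usual closed-form inversion.)
δ = d·√(n/2) ⇒ n = 2(δ/d)² = 2 × (2.486 / 0.84)² = 17.52.
Round up to the next whole unit.

n = 18 per group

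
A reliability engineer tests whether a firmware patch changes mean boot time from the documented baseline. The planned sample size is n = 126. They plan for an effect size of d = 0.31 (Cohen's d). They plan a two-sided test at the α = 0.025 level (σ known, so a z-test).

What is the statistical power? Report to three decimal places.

Noncentrality parameter: δ = d·√n = 0.31 × √126 = 3.4797
Critical value for a two-sided test at α = 0.025: z_{α/2} = 2.241.
Power = Φ(δ − 2.241) + Φ(−δ − 2.241) = Φ(1.238) + Φ(-5.721) = 0.8922 + 0.0000 = 0.8922.

Power ≈ 0.892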